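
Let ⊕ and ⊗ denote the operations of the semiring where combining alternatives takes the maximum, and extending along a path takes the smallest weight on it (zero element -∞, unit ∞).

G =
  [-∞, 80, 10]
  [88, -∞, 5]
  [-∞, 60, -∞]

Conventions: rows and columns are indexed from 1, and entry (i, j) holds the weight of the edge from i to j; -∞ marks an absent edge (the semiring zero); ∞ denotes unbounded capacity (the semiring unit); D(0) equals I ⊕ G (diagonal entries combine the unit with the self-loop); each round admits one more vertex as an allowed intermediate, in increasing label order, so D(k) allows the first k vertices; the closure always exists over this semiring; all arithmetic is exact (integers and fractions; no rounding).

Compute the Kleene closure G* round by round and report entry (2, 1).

D(0):
  [∞, 80, 10]
  [88, ∞, 5]
  [-∞, 60, ∞]
D(1):
  [∞, 80, 10]
  [88, ∞, 10]
  [-∞, 60, ∞]
D(2):
  [∞, 80, 10]
  [88, ∞, 10]
  [60, 60, ∞]
D(3):
  [∞, 80, 10]
  [88, ∞, 10]
  [60, 60, ∞]
Answer: G*[2][1] = 88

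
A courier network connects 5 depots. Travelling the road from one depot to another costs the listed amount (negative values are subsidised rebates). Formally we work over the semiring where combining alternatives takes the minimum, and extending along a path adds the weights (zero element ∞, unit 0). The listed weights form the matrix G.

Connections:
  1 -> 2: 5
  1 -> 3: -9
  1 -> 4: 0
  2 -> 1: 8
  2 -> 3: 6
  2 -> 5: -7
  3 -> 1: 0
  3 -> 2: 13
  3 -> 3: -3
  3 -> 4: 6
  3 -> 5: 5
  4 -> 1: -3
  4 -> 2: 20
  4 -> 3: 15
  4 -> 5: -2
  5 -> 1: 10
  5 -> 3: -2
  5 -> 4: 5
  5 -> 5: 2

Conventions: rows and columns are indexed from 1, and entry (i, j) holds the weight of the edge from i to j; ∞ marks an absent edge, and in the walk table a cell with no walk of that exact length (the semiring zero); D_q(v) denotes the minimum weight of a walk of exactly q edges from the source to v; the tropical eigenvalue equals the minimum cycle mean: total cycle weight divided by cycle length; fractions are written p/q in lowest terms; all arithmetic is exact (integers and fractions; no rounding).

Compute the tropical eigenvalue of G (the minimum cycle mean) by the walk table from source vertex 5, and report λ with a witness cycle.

q=0: [∞, ∞, ∞, ∞, 0]
q=1: [10, ∞, -2, 5, 2]
q=2: [-2, 11, -5, 4, 3]
q=3: [-5, 3, -11, -2, 0]
q=4: [-11, 0, -14, -5, -6]
q=5: [-14, -6, -20, -11, -9]
Optimal cycle mean attained by: cycle 1->3->1, total (-9) + 0, length 2.
Answer: λ = -9/2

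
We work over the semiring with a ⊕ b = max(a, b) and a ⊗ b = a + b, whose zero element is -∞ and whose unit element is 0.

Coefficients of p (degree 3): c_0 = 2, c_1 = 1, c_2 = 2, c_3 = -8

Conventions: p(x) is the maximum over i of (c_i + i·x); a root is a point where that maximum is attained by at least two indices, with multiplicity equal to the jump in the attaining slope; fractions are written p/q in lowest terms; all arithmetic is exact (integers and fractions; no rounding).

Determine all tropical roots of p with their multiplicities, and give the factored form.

hull edge (i=0, c=2) to (i=2, c=2): slope 0, span 2
hull edge (i=2, c=2) to (i=3, c=-8): slope -10, span 1
Factored form: p(x) = -8 ⊗ (x ⊕ 0) ⊗ (x ⊕ 0) ⊗ (x ⊕ 10)
Answer: roots = 0 (mult 2), 10 (mult 1)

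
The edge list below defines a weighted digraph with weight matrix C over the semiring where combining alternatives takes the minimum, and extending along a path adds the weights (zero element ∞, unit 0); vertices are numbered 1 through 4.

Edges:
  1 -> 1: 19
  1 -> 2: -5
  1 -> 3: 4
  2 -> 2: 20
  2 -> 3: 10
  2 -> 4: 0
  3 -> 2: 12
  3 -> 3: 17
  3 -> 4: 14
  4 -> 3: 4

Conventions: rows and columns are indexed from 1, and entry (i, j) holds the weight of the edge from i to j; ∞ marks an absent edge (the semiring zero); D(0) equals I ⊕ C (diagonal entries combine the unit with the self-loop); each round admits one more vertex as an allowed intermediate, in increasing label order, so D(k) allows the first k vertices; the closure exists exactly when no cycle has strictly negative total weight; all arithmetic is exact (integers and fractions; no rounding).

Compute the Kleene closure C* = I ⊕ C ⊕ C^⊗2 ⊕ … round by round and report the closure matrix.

D(0):
  [0, -5, 4, ∞]
  [∞, 0, 10, 0]
  [∞, 12, 0, 14]
  [∞, ∞, 4, 0]
D(1):
  [0, -5, 4, ∞]
  [∞, 0, 10, 0]
  [∞, 12, 0, 14]
  [∞, ∞, 4, 0]
D(2):
  [0, -5, 4, -5]
  [∞, 0, 10, 0]
  [∞, 12, 0, 12]
  [∞, ∞, 4, 0]
D(3):
  [0, -5, 4, -5]
  [∞, 0, 10, 0]
  [∞, 12, 0, 12]
  [∞, 16, 4, 0]
D(4):
  [0, -5, -1, -5]
  [∞, 0, 4, 0]
  [∞, 12, 0, 12]
  [∞, 16, 4, 0]
Answer: C* = [[0, -5, -1, -5], [∞, 0, 4, 0], [∞, 12, 0, 12], [∞, 16, 4, 0]]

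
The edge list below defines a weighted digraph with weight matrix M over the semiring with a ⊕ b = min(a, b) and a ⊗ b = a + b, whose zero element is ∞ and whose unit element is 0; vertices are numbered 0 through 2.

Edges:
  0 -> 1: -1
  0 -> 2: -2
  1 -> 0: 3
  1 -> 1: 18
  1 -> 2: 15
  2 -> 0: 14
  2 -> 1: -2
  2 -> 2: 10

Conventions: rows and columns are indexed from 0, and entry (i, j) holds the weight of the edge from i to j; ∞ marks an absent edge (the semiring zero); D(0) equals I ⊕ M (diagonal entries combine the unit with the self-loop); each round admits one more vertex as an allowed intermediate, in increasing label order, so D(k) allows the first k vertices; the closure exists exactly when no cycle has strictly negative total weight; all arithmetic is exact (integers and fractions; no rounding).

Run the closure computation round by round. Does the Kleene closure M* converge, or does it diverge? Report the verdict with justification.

D(0):
  [0, -1, -2]
  [3, 0, 15]
  [14, -2, 0]
D(1):
  [0, -1, -2]
  [3, 0, 1]
  [14, -2, 0]
Detection: at round 2, diagonal entry (2, 2) turns strictly negative.
Key observation: the cycle 2->1->0->2 has total weight (-2) + 3 + (-2), which is strictly negative.
Answer: DIVERGES — negative cycle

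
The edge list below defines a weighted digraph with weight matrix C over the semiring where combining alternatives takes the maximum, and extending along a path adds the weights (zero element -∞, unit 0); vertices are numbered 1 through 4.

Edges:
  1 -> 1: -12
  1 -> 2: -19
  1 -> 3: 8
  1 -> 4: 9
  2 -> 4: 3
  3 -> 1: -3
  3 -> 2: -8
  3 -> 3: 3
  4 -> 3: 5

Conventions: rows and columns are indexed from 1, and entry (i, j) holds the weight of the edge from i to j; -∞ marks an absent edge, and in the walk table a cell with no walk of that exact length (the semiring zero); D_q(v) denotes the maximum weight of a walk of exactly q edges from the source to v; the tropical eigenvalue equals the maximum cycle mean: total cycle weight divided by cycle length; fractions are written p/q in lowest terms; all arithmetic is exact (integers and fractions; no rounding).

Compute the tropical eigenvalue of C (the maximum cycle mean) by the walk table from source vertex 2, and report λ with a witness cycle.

q=0: [-∞, 0, -∞, -∞]
q=1: [-∞, -∞, -∞, 3]
q=2: [-∞, -∞, 8, -∞]
q=3: [5, 0, 11, -∞]
q=4: [8, 3, 14, 14]
Optimal cycle mean attained by: cycle 1->4->3->1, total 9 + 5 + (-3), length 3.
Answer: λ = 11/3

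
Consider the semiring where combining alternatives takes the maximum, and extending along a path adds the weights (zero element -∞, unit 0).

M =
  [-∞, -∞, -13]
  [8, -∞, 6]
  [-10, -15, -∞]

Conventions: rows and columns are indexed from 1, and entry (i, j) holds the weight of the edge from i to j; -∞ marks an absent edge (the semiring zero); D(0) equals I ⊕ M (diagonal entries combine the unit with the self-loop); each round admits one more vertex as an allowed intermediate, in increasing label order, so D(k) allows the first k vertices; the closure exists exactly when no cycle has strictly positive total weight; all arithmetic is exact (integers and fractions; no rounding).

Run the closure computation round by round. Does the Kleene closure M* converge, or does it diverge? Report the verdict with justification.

D(0):
  [0, -∞, -13]
  [8, 0, 6]
  [-10, -15, 0]
D(1):
  [0, -∞, -13]
  [8, 0, 6]
  [-10, -15, 0]
D(2):
  [0, -∞, -13]
  [8, 0, 6]
  [-7, -15, 0]
D(3):
  [0, -28, -13]
  [8, 0, 6]
  [-7, -15, 0]
Key observation: every diagonal entry stays at the unit through all rounds, so no improving cycle exists.
Answer: CONVERGES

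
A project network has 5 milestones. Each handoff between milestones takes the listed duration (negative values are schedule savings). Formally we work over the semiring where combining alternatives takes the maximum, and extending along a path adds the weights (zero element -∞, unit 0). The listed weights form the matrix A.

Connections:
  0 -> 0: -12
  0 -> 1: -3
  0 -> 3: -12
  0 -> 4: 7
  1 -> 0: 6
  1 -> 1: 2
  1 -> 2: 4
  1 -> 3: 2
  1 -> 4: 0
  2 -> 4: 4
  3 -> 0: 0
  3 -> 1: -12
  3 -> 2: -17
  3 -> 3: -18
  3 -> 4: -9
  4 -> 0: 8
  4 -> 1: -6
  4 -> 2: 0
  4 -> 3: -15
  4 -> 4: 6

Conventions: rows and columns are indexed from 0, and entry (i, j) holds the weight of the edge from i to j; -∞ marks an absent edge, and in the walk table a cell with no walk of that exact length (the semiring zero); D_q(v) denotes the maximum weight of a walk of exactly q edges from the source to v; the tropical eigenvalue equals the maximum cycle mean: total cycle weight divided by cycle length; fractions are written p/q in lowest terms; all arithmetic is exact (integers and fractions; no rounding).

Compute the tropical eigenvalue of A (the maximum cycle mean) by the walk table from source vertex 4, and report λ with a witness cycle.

q=0: [-∞, -∞, -∞, -∞, 0]
q=1: [8, -6, 0, -15, 6]
q=2: [14, 5, 6, -4, 15]
q=3: [23, 11, 15, 7, 21]
q=4: [29, 20, 21, 13, 30]
q=5: [38, 26, 30, 22, 36]
Optimal cycle mean attained by: cycle 0->4->0, total 7 + 8, length 2.
Answer: λ = 15/2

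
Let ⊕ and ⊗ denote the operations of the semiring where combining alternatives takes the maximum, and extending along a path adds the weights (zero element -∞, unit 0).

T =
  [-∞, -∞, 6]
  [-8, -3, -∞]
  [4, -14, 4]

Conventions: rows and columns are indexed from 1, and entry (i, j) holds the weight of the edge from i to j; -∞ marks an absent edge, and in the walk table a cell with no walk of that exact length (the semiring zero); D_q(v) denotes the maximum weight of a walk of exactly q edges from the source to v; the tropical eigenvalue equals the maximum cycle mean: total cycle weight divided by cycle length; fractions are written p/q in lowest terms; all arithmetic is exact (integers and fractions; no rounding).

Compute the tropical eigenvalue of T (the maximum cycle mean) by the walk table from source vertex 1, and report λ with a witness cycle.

q=0: [0, -∞, -∞]
q=1: [-∞, -∞, 6]
q=2: [10, -8, 10]
q=3: [14, -4, 16]
Optimal cycle mean attained by: cycle 1->3->1, total 6 + 4, length 2.
Answer: λ = 5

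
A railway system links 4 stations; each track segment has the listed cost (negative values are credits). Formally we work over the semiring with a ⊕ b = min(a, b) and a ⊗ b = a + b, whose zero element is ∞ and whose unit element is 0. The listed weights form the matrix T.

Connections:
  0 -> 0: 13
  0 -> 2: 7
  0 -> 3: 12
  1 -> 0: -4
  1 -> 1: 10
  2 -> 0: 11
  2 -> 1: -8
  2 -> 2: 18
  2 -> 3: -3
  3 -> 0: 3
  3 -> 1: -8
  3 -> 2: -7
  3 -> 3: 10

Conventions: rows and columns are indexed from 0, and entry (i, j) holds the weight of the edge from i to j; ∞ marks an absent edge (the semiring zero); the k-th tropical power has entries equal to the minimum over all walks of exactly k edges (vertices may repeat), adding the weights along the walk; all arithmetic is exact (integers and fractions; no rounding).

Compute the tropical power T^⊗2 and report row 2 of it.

T^⊗2:
  [15, -1, 5, 4]
  [6, 20, 3, 8]
  [-12, -11, -10, 7]
  [-12, -15, 3, -10]
Answer: row 2 of T^⊗2 = [-12, -11, -10, 7]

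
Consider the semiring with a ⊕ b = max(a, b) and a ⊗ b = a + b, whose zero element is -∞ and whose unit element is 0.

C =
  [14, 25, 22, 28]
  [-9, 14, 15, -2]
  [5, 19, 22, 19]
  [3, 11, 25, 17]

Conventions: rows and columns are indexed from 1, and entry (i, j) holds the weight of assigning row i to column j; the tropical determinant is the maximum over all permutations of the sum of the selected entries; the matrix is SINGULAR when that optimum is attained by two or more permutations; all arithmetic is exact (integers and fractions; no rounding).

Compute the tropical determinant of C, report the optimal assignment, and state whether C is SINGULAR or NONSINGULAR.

σ = (1, 2, 3, 4): 14 + 14 + 22 + 17 = 67
σ = (1, 2, 4, 3): 14 + 14 + 19 + 25 = 72
σ = (1, 3, 2, 4): 14 + 15 + 19 + 17 = 65
σ = (1, 3, 4, 2): 14 + 15 + 19 + 11 = 59
σ = (1, 4, 2, 3): 14 + (-2) + 19 + 25 = 56
σ = (1, 4, 3, 2): 14 + (-2) + 22 + 11 = 45
σ = (2, 1, 3, 4): 25 + (-9) + 22 + 17 = 55
σ = (2, 1, 4, 3): 25 + (-9) + 19 + 25 = 60
σ = (2, 3, 1, 4): 25 + 15 + 5 + 17 = 62
σ = (2, 3, 4, 1): 25 + 15 + 19 + 3 = 62
σ = (2, 4, 1, 3): 25 + (-2) + 5 + 25 = 53
σ = (2, 4, 3, 1): 25 + (-2) + 22 + 3 = 48
σ = (3, 1, 2, 4): 22 + (-9) + 19 + 17 = 49
σ = (3, 1, 4, 2): 22 + (-9) + 19 + 11 = 43
σ = (3, 2, 1, 4): 22 + 14 + 5 + 17 = 58
σ = (3, 2, 4, 1): 22 + 14 + 19 + 3 = 58
σ = (3, 4, 1, 2): 22 + (-2) + 5 + 11 = 36
σ = (3, 4, 2, 1): 22 + (-2) + 19 + 3 = 42
σ = (4, 1, 2, 3): 28 + (-9) + 19 + 25 = 63
σ = (4, 1, 3, 2): 28 + (-9) + 22 + 11 = 52
σ = (4, 2, 1, 3): 28 + 14 + 5 + 25 = 72
σ = (4, 2, 3, 1): 28 + 14 + 22 + 3 = 67
σ = (4, 3, 1, 2): 28 + 15 + 5 + 11 = 59
σ = (4, 3, 2, 1): 28 + 15 + 19 + 3 = 65
Optimal value attained by: σ = (1, 2, 4, 3).
Answer: det⊕(C) = 72; verdict: SINGULAR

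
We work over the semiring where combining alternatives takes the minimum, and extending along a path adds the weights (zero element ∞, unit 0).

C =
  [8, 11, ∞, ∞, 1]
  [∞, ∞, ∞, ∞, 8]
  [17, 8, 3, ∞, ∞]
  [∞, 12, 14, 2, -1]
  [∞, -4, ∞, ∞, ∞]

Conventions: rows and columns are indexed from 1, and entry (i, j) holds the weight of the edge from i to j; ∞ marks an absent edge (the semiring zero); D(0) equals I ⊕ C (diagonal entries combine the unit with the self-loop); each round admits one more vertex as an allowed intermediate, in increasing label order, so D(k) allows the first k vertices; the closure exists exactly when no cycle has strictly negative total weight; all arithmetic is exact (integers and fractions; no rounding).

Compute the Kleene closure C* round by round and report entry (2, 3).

D(0):
  [0, 11, ∞, ∞, 1]
  [∞, 0, ∞, ∞, 8]
  [17, 8, 0, ∞, ∞]
  [∞, 12, 14, 0, -1]
  [∞, -4, ∞, ∞, 0]
D(1):
  [0, 11, ∞, ∞, 1]
  [∞, 0, ∞, ∞, 8]
  [17, 8, 0, ∞, 18]
  [∞, 12, 14, 0, -1]
  [∞, -4, ∞, ∞, 0]
D(2):
  [0, 11, ∞, ∞, 1]
  [∞, 0, ∞, ∞, 8]
  [17, 8, 0, ∞, 16]
  [∞, 12, 14, 0, -1]
  [∞, -4, ∞, ∞, 0]
D(3):
  [0, 11, ∞, ∞, 1]
  [∞, 0, ∞, ∞, 8]
  [17, 8, 0, ∞, 16]
  [31, 12, 14, 0, -1]
  [∞, -4, ∞, ∞, 0]
D(4):
  [0, 11, ∞, ∞, 1]
  [∞, 0, ∞, ∞, 8]
  [17, 8, 0, ∞, 16]
  [31, 12, 14, 0, -1]
  [∞, -4, ∞, ∞, 0]
D(5):
  [0, -3, ∞, ∞, 1]
  [∞, 0, ∞, ∞, 8]
  [17, 8, 0, ∞, 16]
  [31, -5, 14, 0, -1]
  [∞, -4, ∞, ∞, 0]
Answer: C*[2][3] = ∞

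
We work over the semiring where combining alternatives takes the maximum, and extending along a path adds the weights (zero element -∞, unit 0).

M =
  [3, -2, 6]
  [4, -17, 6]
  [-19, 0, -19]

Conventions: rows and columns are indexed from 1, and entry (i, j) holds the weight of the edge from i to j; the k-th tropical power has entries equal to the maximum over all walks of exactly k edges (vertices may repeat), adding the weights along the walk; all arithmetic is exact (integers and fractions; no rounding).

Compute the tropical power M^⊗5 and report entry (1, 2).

M^⊗2:
  [6, 6, 9]
  [7, 6, 10]
  [4, -17, 6]
M^⊗3:
  [10, 9, 12]
  [10, 10, 13]
  [7, 6, 10]
M^⊗4:
  [13, 12, 16]
  [14, 13, 16]
  [10, 10, 13]
M^⊗5:
  [16, 16, 19]
  [17, 16, 20]
  [14, 13, 16]
Key observation: the optimum is the walk 1->3->2->1->3->2, with weight 6 + 0 + 4 + 6 + 0 = 16.
Optimal value attained by: walk 1->3->2->1->3->2.
Answer: (M^⊗5)[1][2] = 16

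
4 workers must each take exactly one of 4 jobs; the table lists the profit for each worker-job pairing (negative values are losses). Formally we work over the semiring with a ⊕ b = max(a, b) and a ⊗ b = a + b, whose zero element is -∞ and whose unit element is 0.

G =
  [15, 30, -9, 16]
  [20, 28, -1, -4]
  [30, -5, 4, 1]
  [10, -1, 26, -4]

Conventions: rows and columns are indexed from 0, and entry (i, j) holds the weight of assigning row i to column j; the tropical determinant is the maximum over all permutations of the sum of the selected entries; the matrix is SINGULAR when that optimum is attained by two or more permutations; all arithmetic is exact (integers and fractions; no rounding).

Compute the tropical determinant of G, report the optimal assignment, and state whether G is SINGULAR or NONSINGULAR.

σ = (0, 1, 2, 3): 15 + 28 + 4 + (-4) = 43
σ = (0, 1, 3, 2): 15 + 28 + 1 + 26 = 70
σ = (0, 2, 1, 3): 15 + (-1) + (-5) + (-4) = 5
σ = (0, 2, 3, 1): 15 + (-1) + 1 + (-1) = 14
σ = (0, 3, 1, 2): 15 + (-4) + (-5) + 26 = 32
σ = (0, 3, 2, 1): 15 + (-4) + 4 + (-1) = 14
σ = (1, 0, 2, 3): 30 + 20 + 4 + (-4) = 50
σ = (1, 0, 3, 2): 30 + 20 + 1 + 26 = 77
σ = (1, 2, 0, 3): 30 + (-1) + 30 + (-4) = 55
σ = (1, 2, 3, 0): 30 + (-1) + 1 + 10 = 40
σ = (1, 3, 0, 2): 30 + (-4) + 30 + 26 = 82
σ = (1, 3, 2, 0): 30 + (-4) + 4 + 10 = 40
σ = (2, 0, 1, 3): (-9) + 20 + (-5) + (-4) = 2
σ = (2, 0, 3, 1): (-9) + 20 + 1 + (-1) = 11
σ = (2, 1, 0, 3): (-9) + 28 + 30 + (-4) = 45
σ = (2, 1, 3, 0): (-9) + 28 + 1 + 10 = 30
σ = (2, 3, 0, 1): (-9) + (-4) + 30 + (-1) = 16
σ = (2, 3, 1, 0): (-9) + (-4) + (-5) + 10 = -8
σ = (3, 0, 1, 2): 16 + 20 + (-5) + 26 = 57
σ = (3, 0, 2, 1): 16 + 20 + 4 + (-1) = 39
σ = (3, 1, 0, 2): 16 + 28 + 30 + 26 = 100
σ = (3, 1, 2, 0): 16 + 28 + 4 + 10 = 58
σ = (3, 2, 0, 1): 16 + (-1) + 30 + (-1) = 44
σ = (3, 2, 1, 0): 16 + (-1) + (-5) + 10 = 20
Optimal value attained by: σ = (3, 1, 0, 2).
Answer: det⊕(G) = 100; verdict: NONSINGULAR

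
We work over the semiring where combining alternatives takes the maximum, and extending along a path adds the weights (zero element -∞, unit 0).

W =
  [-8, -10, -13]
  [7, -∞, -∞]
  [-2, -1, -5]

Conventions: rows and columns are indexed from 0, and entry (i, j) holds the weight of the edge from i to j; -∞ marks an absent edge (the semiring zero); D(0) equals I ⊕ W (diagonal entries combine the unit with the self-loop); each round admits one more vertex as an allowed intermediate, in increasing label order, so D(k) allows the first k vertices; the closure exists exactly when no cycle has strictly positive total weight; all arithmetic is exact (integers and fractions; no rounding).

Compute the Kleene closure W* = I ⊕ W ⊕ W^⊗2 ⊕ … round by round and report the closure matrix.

D(0):
  [0, -10, -13]
  [7, 0, -∞]
  [-2, -1, 0]
D(1):
  [0, -10, -13]
  [7, 0, -6]
  [-2, -1, 0]
D(2):
  [0, -10, -13]
  [7, 0, -6]
  [6, -1, 0]
D(3):
  [0, -10, -13]
  [7, 0, -6]
  [6, -1, 0]
Answer: W* = [[0, -10, -13], [7, 0, -6], [6, -1, 0]]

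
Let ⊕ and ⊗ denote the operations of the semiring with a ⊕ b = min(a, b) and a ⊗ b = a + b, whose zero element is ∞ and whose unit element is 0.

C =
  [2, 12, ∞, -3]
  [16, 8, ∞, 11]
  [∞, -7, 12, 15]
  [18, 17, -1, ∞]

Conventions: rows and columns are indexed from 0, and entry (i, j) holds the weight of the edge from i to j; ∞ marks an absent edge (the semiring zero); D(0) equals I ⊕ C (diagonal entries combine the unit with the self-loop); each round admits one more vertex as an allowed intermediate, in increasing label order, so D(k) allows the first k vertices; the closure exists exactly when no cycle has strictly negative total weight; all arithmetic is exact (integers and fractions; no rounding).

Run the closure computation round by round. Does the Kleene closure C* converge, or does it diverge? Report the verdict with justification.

D(0):
  [0, 12, ∞, -3]
  [16, 0, ∞, 11]
  [∞, -7, 0, 15]
  [18, 17, -1, 0]
D(1):
  [0, 12, ∞, -3]
  [16, 0, ∞, 11]
  [∞, -7, 0, 15]
  [18, 17, -1, 0]
D(2):
  [0, 12, ∞, -3]
  [16, 0, ∞, 11]
  [9, -7, 0, 4]
  [18, 17, -1, 0]
D(3):
  [0, 12, ∞, -3]
  [16, 0, ∞, 11]
  [9, -7, 0, 4]
  [8, -8, -1, 0]
D(4):
  [0, -11, -4, -3]
  [16, 0, 10, 11]
  [9, -7, 0, 4]
  [8, -8, -1, 0]
Key observation: every diagonal entry stays at the unit through all rounds, so no improving cycle exists.
Answer: CONVERGES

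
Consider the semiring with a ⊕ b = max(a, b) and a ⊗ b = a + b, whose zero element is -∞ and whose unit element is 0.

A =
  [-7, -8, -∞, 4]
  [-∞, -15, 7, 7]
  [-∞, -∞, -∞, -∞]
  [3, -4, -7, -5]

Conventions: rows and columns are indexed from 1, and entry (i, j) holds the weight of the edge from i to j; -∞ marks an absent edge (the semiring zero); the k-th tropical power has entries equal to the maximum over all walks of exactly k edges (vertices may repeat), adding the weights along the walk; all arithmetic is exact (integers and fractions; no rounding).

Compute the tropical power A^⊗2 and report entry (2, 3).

A^⊗2:
  [7, 0, -1, -1]
  [10, 3, 0, 2]
  [-∞, -∞, -∞, -∞]
  [-2, -5, 3, 7]
Key observation: the optimum is the walk 2->4->3, with weight 7 + (-7) = 0.
Optimal value attained by: walk 2->4->3.
Answer: (A^⊗2)[2][3] = 0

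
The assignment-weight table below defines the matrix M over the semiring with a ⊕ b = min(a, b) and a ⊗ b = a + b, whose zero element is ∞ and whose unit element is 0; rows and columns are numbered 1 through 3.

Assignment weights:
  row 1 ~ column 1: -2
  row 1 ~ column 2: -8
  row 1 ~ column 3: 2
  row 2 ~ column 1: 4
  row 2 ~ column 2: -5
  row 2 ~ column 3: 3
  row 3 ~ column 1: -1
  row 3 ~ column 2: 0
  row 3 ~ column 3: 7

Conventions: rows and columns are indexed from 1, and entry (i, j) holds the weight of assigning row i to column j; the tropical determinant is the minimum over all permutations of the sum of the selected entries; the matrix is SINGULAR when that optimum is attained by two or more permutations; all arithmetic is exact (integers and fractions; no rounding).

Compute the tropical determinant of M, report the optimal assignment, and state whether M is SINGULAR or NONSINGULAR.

σ = (1, 2, 3): (-2) + (-5) + 7 = 0
σ = (1, 3, 2): (-2) + 3 + 0 = 1
σ = (2, 1, 3): (-8) + 4 + 7 = 3
σ = (2, 3, 1): (-8) + 3 + (-1) = -6
σ = (3, 1, 2): 2 + 4 + 0 = 6
σ = (3, 2, 1): 2 + (-5) + (-1) = -4
Optimal value attained by: σ = (2, 3, 1).
Answer: det⊕(M) = -6; verdict: NONSINGULAR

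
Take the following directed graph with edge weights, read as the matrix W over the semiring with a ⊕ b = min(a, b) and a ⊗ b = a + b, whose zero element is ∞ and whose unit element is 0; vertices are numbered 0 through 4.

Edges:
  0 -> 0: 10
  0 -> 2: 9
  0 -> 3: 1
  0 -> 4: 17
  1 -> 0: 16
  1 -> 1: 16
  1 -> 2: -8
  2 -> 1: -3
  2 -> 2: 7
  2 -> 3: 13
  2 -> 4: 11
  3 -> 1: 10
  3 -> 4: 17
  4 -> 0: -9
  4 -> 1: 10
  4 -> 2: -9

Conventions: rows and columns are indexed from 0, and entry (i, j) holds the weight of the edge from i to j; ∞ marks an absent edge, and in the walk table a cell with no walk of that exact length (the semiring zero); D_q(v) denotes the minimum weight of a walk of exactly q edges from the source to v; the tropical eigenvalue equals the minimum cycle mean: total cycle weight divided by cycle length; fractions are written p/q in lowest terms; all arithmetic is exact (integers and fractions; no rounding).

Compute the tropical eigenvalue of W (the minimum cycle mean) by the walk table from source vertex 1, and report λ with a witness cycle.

q=0: [∞, 0, ∞, ∞, ∞]
q=1: [16, 16, -8, ∞, ∞]
q=2: [26, -11, -1, 5, 3]
q=3: [-6, -4, -19, 12, 10]
q=4: [1, -22, -12, -6, -8]
q=5: [-17, -15, -30, 1, -1]
Optimal cycle mean attained by: cycle 1->2->1, total (-8) + (-3), length 2.
Answer: λ = -11/2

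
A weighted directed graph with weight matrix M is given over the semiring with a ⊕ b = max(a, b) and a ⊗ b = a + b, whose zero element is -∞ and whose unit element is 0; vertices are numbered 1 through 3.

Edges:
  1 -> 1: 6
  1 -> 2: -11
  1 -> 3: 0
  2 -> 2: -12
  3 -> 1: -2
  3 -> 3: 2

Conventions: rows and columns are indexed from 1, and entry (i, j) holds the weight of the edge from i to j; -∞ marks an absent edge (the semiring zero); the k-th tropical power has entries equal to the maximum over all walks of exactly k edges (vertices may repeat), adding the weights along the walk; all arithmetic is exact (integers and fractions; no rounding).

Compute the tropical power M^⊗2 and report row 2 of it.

M^⊗2:
  [12, -5, 6]
  [-∞, -24, -∞]
  [4, -13, 4]
Answer: row 2 of M^⊗2 = [-∞, -24, -∞]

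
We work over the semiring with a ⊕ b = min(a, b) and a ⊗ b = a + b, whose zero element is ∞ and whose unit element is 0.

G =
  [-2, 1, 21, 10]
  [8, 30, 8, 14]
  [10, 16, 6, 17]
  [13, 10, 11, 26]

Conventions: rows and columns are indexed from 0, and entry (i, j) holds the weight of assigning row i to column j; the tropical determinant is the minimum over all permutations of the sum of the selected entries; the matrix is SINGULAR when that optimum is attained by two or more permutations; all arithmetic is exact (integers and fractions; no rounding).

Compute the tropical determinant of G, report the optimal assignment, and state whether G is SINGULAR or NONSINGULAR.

σ = (0, 1, 2, 3): (-2) + 30 + 6 + 26 = 60
σ = (0, 1, 3, 2): (-2) + 30 + 17 + 11 = 56
σ = (0, 2, 1, 3): (-2) + 8 + 16 + 26 = 48
σ = (0, 2, 3, 1): (-2) + 8 + 17 + 10 = 33
σ = (0, 3, 1, 2): (-2) + 14 + 16 + 11 = 39
σ = (0, 3, 2, 1): (-2) + 14 + 6 + 10 = 28
σ = (1, 0, 2, 3): 1 + 8 + 6 + 26 = 41
σ = (1, 0, 3, 2): 1 + 8 + 17 + 11 = 37
σ = (1, 2, 0, 3): 1 + 8 + 10 + 26 = 45
σ = (1, 2, 3, 0): 1 + 8 + 17 + 13 = 39
σ = (1, 3, 0, 2): 1 + 14 + 10 + 11 = 36
σ = (1, 3, 2, 0): 1 + 14 + 6 + 13 = 34
σ = (2, 0, 1, 3): 21 + 8 + 16 + 26 = 71
σ = (2, 0, 3, 1): 21 + 8 + 17 + 10 = 56
σ = (2, 1, 0, 3): 21 + 30 + 10 + 26 = 87
σ = (2, 1, 3, 0): 21 + 30 + 17 + 13 = 81
σ = (2, 3, 0, 1): 21 + 14 + 10 + 10 = 55
σ = (2, 3, 1, 0): 21 + 14 + 16 + 13 = 64
σ = (3, 0, 1, 2): 10 + 8 + 16 + 11 = 45
σ = (3, 0, 2, 1): 10 + 8 + 6 + 10 = 34
σ = (3, 1, 0, 2): 10 + 30 + 10 + 11 = 61
σ = (3, 1, 2, 0): 10 + 30 + 6 + 13 = 59
σ = (3, 2, 0, 1): 10 + 8 + 10 + 10 = 38
σ = (3, 2, 1, 0): 10 + 8 + 16 + 13 = 47
Optimal value attained by: σ = (0, 3, 2, 1).
Answer: det⊕(G) = 28; verdict: NONSINGULAR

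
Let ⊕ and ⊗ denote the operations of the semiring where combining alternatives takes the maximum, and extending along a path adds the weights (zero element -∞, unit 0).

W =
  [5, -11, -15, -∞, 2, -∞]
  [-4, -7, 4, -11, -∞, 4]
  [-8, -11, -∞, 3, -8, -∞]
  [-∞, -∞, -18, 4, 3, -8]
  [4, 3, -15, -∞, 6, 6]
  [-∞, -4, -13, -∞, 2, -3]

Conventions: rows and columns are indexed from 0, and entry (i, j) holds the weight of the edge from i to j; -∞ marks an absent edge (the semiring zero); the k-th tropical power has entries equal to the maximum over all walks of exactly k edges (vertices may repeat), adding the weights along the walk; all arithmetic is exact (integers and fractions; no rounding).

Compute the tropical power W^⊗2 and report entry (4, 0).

W^⊗2:
  [10, 5, -7, -12, 8, 8]
  [1, 0, -3, 7, 6, 1]
  [-3, -5, -7, 7, 6, -2]
  [7, 6, -12, 8, 9, 9]
  [10, 9, 7, -8, 12, 12]
  [6, 5, 0, -10, 8, 8]
Key observation: the optimum is the walk 4->4->0, with weight 6 + 4 = 10.
Optimal value attained by: walk 4->4->0.
Answer: (W^⊗2)[4][0] = 10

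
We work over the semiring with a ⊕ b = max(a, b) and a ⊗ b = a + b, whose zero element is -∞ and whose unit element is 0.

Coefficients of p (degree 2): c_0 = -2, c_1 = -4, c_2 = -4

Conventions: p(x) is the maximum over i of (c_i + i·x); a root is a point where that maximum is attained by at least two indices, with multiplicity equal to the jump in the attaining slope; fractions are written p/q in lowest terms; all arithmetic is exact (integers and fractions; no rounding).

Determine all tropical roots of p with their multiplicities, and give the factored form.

hull edge (i=0, c=-2) to (i=2, c=-4): slope -1, span 2
Factored form: p(x) = -4 ⊗ (x ⊕ 1) ⊗ (x ⊕ 1)
Answer: roots = 1 (mult 2)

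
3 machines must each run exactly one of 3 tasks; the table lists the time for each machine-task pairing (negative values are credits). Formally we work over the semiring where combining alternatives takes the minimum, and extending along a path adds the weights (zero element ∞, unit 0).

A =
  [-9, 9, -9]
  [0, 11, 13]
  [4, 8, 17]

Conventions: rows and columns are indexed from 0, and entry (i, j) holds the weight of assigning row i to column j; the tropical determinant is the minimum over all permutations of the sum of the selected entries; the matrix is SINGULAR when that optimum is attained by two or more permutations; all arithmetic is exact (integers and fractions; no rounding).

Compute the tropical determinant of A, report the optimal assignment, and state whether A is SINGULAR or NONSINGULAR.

σ = (0, 1, 2): (-9) + 11 + 17 = 19
σ = (0, 2, 1): (-9) + 13 + 8 = 12
σ = (1, 0, 2): 9 + 0 + 17 = 26
σ = (1, 2, 0): 9 + 13 + 4 = 26
σ = (2, 0, 1): (-9) + 0 + 8 = -1
σ = (2, 1, 0): (-9) + 11 + 4 = 6
Optimal value attained by: σ = (2, 0, 1).
Answer: det⊕(A) = -1; verdict: NONSINGULAR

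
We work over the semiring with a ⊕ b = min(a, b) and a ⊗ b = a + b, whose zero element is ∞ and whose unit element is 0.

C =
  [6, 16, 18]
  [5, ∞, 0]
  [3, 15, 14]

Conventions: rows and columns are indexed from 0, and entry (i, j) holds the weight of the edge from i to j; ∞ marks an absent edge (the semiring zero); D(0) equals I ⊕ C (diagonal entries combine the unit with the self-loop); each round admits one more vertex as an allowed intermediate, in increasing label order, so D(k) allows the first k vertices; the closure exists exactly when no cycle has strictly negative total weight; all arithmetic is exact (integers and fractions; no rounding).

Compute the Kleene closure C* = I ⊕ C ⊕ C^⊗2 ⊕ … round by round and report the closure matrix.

D(0):
  [0, 16, 18]
  [5, 0, 0]
  [3, 15, 0]
D(1):
  [0, 16, 18]
  [5, 0, 0]
  [3, 15, 0]
D(2):
  [0, 16, 16]
  [5, 0, 0]
  [3, 15, 0]
D(3):
  [0, 16, 16]
  [3, 0, 0]
  [3, 15, 0]
Answer: C* = [[0, 16, 16], [3, 0, 0], [3, 15, 0]]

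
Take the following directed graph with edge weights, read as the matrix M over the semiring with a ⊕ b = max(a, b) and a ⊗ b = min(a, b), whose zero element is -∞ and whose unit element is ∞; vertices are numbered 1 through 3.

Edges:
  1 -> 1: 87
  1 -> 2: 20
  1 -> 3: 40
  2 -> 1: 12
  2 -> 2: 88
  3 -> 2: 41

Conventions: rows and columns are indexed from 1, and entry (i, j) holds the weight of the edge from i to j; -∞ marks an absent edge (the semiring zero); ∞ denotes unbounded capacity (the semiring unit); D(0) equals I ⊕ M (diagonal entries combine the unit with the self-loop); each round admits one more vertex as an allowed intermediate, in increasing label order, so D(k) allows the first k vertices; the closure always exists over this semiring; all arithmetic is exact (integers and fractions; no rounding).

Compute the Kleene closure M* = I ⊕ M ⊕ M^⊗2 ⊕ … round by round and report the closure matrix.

D(0):
  [∞, 20, 40]
  [12, ∞, -∞]
  [-∞, 41, ∞]
D(1):
  [∞, 20, 40]
  [12, ∞, 12]
  [-∞, 41, ∞]
D(2):
  [∞, 20, 40]
  [12, ∞, 12]
  [12, 41, ∞]
D(3):
  [∞, 40, 40]
  [12, ∞, 12]
  [12, 41, ∞]
Answer: M* = [[∞, 40, 40], [12, ∞, 12], [12, 41, ∞]]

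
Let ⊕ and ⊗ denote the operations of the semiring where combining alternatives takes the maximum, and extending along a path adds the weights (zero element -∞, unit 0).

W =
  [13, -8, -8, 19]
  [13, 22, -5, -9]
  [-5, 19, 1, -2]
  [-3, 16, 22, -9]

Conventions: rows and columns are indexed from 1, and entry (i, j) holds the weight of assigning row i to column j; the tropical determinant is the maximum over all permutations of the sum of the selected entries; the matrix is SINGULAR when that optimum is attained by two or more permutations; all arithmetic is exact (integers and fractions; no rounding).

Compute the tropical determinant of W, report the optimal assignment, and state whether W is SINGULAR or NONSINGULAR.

σ = (1, 2, 3, 4): 13 + 22 + 1 + (-9) = 27
σ = (1, 2, 4, 3): 13 + 22 + (-2) + 22 = 55
σ = (1, 3, 2, 4): 13 + (-5) + 19 + (-9) = 18
σ = (1, 3, 4, 2): 13 + (-5) + (-2) + 16 = 22
σ = (1, 4, 2, 3): 13 + (-9) + 19 + 22 = 45
σ = (1, 4, 3, 2): 13 + (-9) + 1 + 16 = 21
σ = (2, 1, 3, 4): (-8) + 13 + 1 + (-9) = -3
σ = (2, 1, 4, 3): (-8) + 13 + (-2) + 22 = 25
σ = (2, 3, 1, 4): (-8) + (-5) + (-5) + (-9) = -27
σ = (2, 3, 4, 1): (-8) + (-5) + (-2) + (-3) = -18
σ = (2, 4, 1, 3): (-8) + (-9) + (-5) + 22 = 0
σ = (2, 4, 3, 1): (-8) + (-9) + 1 + (-3) = -19
σ = (3, 1, 2, 4): (-8) + 13 + 19 + (-9) = 15
σ = (3, 1, 4, 2): (-8) + 13 + (-2) + 16 = 19
σ = (3, 2, 1, 4): (-8) + 22 + (-5) + (-9) = 0
σ = (3, 2, 4, 1): (-8) + 22 + (-2) + (-3) = 9
σ = (3, 4, 1, 2): (-8) + (-9) + (-5) + 16 = -6
σ = (3, 4, 2, 1): (-8) + (-9) + 19 + (-3) = -1
σ = (4, 1, 2, 3): 19 + 13 + 19 + 22 = 73
σ = (4, 1, 3, 2): 19 + 13 + 1 + 16 = 49
σ = (4, 2, 1, 3): 19 + 22 + (-5) + 22 = 58
σ = (4, 2, 3, 1): 19 + 22 + 1 + (-3) = 39
σ = (4, 3, 1, 2): 19 + (-5) + (-5) + 16 = 25
σ = (4, 3, 2, 1): 19 + (-5) + 19 + (-3) = 30
Optimal value attained by: σ = (4, 1, 2, 3).
Answer: det⊕(W) = 73; verdict: NONSINGULAR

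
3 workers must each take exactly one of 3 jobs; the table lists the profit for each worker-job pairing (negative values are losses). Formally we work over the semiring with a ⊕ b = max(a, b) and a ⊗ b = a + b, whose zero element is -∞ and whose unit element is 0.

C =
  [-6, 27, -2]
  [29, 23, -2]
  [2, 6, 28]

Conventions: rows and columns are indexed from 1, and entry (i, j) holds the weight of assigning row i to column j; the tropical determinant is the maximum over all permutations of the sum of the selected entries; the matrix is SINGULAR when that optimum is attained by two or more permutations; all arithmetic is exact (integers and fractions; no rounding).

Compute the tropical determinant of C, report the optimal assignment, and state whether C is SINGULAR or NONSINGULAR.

σ = (1, 2, 3): (-6) + 23 + 28 = 45
σ = (1, 3, 2): (-6) + (-2) + 6 = -2
σ = (2, 1, 3): 27 + 29 + 28 = 84
σ = (2, 3, 1): 27 + (-2) + 2 = 27
σ = (3, 1, 2): (-2) + 29 + 6 = 33
σ = (3, 2, 1): (-2) + 23 + 2 = 23
Optimal value attained by: σ = (2, 1, 3).
Answer: det⊕(C) = 84; verdict: NONSINGULAR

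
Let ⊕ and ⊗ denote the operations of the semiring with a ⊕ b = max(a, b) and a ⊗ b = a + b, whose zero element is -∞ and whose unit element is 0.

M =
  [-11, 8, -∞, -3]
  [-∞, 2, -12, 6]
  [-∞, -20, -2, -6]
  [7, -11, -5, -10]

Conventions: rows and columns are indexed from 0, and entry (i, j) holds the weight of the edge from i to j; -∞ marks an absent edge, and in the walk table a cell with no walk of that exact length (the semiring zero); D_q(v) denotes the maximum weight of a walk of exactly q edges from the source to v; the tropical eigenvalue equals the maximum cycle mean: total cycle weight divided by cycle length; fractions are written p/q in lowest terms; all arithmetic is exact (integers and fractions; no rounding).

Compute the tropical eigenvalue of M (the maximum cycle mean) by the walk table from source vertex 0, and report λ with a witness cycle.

q=0: [0, -∞, -∞, -∞]
q=1: [-11, 8, -∞, -3]
q=2: [4, 10, -4, 14]
q=3: [21, 12, 9, 16]
q=4: [23, 29, 11, 18]
Optimal cycle mean attained by: cycle 0->1->3->0, total 8 + 6 + 7, length 3.
Answer: λ = 7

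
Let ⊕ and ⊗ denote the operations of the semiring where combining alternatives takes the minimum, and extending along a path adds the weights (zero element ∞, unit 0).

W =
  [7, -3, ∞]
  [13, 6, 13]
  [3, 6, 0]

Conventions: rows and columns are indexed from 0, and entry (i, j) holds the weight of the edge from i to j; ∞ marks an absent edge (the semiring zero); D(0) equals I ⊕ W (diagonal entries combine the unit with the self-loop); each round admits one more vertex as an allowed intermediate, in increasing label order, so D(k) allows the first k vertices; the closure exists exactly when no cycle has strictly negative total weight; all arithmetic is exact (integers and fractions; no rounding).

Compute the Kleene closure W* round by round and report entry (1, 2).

D(0):
  [0, -3, ∞]
  [13, 0, 13]
  [3, 6, 0]
D(1):
  [0, -3, ∞]
  [13, 0, 13]
  [3, 0, 0]
D(2):
  [0, -3, 10]
  [13, 0, 13]
  [3, 0, 0]
D(3):
  [0, -3, 10]
  [13, 0, 13]
  [3, 0, 0]
Answer: W*[1][2] = 13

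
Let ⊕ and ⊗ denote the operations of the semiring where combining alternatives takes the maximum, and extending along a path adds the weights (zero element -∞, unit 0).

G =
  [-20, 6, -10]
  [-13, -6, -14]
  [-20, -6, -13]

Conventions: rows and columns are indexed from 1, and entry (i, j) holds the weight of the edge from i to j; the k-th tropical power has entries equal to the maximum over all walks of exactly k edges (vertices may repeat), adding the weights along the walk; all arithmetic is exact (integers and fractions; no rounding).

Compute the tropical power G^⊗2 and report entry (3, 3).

G^⊗2:
  [-7, 0, -8]
  [-19, -7, -20]
  [-19, -12, -20]
Key observation: the optimum is the walk 3->2->3, with weight (-6) + (-14) = -20.
Optimal value attained by: walk 3->2->3.
Answer: (G^⊗2)[3][3] = -20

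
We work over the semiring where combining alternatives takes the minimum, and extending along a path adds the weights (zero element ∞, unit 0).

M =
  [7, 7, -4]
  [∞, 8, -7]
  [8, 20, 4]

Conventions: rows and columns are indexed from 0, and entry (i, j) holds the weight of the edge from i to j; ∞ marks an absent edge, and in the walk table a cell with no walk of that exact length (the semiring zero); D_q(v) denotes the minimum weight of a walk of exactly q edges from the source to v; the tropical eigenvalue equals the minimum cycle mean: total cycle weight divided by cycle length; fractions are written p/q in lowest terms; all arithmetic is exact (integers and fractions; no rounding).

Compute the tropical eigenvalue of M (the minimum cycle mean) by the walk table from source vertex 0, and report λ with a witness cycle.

q=0: [0, ∞, ∞]
q=1: [7, 7, -4]
q=2: [4, 14, 0]
q=3: [8, 11, 0]
Optimal cycle mean attained by: cycle 0->2->0, total (-4) + 8, length 2.
Answer: λ = 2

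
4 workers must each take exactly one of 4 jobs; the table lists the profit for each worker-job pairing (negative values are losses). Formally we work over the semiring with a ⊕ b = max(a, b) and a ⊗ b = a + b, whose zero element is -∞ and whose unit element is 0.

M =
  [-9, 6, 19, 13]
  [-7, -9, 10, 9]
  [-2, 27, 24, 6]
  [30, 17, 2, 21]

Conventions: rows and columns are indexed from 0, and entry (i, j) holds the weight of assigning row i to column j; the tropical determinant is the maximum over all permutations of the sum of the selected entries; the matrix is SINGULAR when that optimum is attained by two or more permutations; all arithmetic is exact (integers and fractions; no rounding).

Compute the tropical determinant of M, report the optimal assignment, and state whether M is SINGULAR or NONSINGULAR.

σ = (0, 1, 2, 3): (-9) + (-9) + 24 + 21 = 27
σ = (0, 1, 3, 2): (-9) + (-9) + 6 + 2 = -10
σ = (0, 2, 1, 3): (-9) + 10 + 27 + 21 = 49
σ = (0, 2, 3, 1): (-9) + 10 + 6 + 17 = 24
σ = (0, 3, 1, 2): (-9) + 9 + 27 + 2 = 29
σ = (0, 3, 2, 1): (-9) + 9 + 24 + 17 = 41
σ = (1, 0, 2, 3): 6 + (-7) + 24 + 21 = 44
σ = (1, 0, 3, 2): 6 + (-7) + 6 + 2 = 7
σ = (1, 2, 0, 3): 6 + 10 + (-2) + 21 = 35
σ = (1, 2, 3, 0): 6 + 10 + 6 + 30 = 52
σ = (1, 3, 0, 2): 6 + 9 + (-2) + 2 = 15
σ = (1, 3, 2, 0): 6 + 9 + 24 + 30 = 69
σ = (2, 0, 1, 3): 19 + (-7) + 27 + 21 = 60
σ = (2, 0, 3, 1): 19 + (-7) + 6 + 17 = 35
σ = (2, 1, 0, 3): 19 + (-9) + (-2) + 21 = 29
σ = (2, 1, 3, 0): 19 + (-9) + 6 + 30 = 46
σ = (2, 3, 0, 1): 19 + 9 + (-2) + 17 = 43
σ = (2, 3, 1, 0): 19 + 9 + 27 + 30 = 85
σ = (3, 0, 1, 2): 13 + (-7) + 27 + 2 = 35
σ = (3, 0, 2, 1): 13 + (-7) + 24 + 17 = 47
σ = (3, 1, 0, 2): 13 + (-9) + (-2) + 2 = 4
σ = (3, 1, 2, 0): 13 + (-9) + 24 + 30 = 58
σ = (3, 2, 0, 1): 13 + 10 + (-2) + 17 = 38
σ = (3, 2, 1, 0): 13 + 10 + 27 + 30 = 80
Optimal value attained by: σ = (2, 3, 1, 0).
Answer: det⊕(M) = 85; verdict: NONSINGULAR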